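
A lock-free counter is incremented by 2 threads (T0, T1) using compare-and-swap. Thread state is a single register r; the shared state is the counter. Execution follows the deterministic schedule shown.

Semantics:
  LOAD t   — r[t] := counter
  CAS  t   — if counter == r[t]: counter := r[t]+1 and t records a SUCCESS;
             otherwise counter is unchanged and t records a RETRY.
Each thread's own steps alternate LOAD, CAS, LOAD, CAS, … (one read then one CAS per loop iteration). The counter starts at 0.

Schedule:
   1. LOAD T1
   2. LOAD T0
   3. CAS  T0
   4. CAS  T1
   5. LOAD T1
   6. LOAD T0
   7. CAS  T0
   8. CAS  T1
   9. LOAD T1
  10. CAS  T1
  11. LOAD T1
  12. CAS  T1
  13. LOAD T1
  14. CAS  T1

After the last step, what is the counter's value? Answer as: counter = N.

counter = 5

T1 LOAD — after: cnt=0, r=0 — load
T0 LOAD — after: cnt=0, r=0 — load
T0 CAS — after: cnt=1, r=0 — ok
T1 CAS — after: cnt=1, r=0 — retry
T1 LOAD — after: cnt=1, r=1 — load
T0 LOAD — after: cnt=1, r=1 — load
T0 CAS — after: cnt=2, r=1 — ok
T1 CAS — after: cnt=2, r=1 — retry
T1 LOAD — after: cnt=2, r=2 — load
T1 CAS — after: cnt=3, r=2 — ok
T1 LOAD — after: cnt=3, r=3 — load
T1 CAS — after: cnt=4, r=3 — ok
T1 LOAD — after: cnt=4, r=4 — load
T1 CAS — after: cnt=5, r=4 — ok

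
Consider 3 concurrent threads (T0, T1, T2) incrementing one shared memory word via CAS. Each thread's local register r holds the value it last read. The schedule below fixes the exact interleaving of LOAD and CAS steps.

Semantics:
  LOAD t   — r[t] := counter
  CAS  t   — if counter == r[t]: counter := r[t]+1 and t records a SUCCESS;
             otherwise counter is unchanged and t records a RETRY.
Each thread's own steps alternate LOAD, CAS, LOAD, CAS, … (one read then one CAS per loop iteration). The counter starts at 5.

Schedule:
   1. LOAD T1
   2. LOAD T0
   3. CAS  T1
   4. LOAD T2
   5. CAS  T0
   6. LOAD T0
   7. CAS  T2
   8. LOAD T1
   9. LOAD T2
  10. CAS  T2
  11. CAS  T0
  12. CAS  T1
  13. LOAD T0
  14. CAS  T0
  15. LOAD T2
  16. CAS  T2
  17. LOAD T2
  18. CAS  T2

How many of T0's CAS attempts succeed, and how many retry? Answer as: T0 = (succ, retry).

T0 = (1, 2)

T1 LOAD — after: cnt=5, r=5 — load
T0 LOAD — after: cnt=5, r=5 — load
T1 CAS — after: cnt=6, r=5 — ok
T2 LOAD — after: cnt=6, r=6 — load
T0 CAS — after: cnt=6, r=5 — retry
T0 LOAD — after: cnt=6, r=6 — load
T2 CAS — after: cnt=7, r=6 — ok
T1 LOAD — after: cnt=7, r=7 — load
T2 LOAD — after: cnt=7, r=7 — load
T2 CAS — after: cnt=8, r=7 — ok
T0 CAS — after: cnt=8, r=6 — retry
T1 CAS — after: cnt=8, r=7 — retry
T0 LOAD — after: cnt=8, r=8 — load
T0 CAS — after: cnt=9, r=8 — ok
T2 LOAD — after: cnt=9, r=9 — load
T2 CAS — after: cnt=10, r=9 — ok
T2 LOAD — after: cnt=10, r=10 — load
T2 CAS — after: cnt=11, r=10 — ok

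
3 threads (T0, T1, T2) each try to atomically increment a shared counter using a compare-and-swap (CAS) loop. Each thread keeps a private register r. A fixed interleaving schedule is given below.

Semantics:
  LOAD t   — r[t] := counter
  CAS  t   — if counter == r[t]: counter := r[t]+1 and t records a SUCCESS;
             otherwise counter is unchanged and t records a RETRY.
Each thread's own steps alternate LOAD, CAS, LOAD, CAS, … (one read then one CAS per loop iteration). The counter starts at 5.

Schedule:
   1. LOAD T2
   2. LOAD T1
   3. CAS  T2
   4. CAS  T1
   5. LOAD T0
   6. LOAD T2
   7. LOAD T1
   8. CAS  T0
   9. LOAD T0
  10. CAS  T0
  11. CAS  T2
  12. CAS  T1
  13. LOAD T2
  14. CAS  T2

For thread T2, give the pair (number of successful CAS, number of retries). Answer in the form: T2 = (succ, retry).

#1 T2 reads 5
#2 T1 reads 5
#3 T2 CAS(5→6) writes; counter now 6
#4 T1 CAS(5→6) fails; counter now 6
#5 T0 reads 6
#6 T2 reads 6
#7 T1 reads 6
#8 T0 CAS(6→7) writes; counter now 7
#9 T0 reads 7
#10 T0 CAS(7→8) writes; counter now 8
#11 T2 CAS(6→7) fails; counter now 8
#12 T1 CAS(6→7) fails; counter now 8
#13 T2 reads 8
#14 T2 CAS(8→9) writes; counter now 9

T2 = (2, 1)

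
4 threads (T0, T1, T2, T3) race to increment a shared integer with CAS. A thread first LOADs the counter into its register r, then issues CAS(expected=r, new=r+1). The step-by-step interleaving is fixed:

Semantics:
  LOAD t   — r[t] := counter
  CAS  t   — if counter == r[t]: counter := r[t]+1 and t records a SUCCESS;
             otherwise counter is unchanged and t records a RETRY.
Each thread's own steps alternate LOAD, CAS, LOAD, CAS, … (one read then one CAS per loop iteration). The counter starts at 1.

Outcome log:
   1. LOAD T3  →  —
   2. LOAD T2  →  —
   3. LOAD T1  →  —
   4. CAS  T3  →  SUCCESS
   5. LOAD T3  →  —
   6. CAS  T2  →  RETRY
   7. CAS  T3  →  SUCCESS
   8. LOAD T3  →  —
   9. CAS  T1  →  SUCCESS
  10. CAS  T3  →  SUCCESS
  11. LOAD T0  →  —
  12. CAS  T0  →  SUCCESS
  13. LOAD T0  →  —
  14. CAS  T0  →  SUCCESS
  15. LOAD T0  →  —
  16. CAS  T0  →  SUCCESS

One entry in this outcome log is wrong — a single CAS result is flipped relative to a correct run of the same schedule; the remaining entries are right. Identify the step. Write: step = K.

step = 9

Re-executing:
#1 T3 reads 1
#2 T2 reads 1
#3 T1 reads 1
#4 T3 CAS(1→2) writes; counter now 2
#5 T3 reads 2
#6 T2 CAS(1→2) fails; counter now 2
#7 T3 CAS(2→3) writes; counter now 3
#8 T3 reads 3
#9 T1 CAS(1→2) fails; counter now 3
#10 T3 CAS(3→4) writes; counter now 4
#11 T0 reads 4
#12 T0 CAS(4→5) writes; counter now 5
#13 T0 reads 5
#14 T0 CAS(5→6) writes; counter now 6
#15 T0 reads 6
#16 T0 CAS(6→7) writes; counter now 7
Flip is step 9.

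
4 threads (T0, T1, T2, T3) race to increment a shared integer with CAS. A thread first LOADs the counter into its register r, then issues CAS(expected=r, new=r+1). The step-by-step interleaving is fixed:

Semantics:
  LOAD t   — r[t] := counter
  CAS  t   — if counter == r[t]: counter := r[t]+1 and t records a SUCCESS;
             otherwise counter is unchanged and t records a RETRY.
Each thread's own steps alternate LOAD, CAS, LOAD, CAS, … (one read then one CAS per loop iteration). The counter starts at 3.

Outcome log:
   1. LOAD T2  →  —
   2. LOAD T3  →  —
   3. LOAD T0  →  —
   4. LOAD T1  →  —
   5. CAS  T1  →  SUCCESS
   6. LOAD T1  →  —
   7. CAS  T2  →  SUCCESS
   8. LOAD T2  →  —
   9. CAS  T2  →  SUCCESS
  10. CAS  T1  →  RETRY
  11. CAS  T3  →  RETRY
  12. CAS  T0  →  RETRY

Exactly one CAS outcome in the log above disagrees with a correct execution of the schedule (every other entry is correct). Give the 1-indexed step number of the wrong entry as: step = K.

Reference trace:
step 1: T2 LOAD ⇒ load; ctr=3 reg=3
step 2: T3 LOAD ⇒ load; ctr=3 reg=3
step 3: T0 LOAD ⇒ load; ctr=3 reg=3
step 4: T1 LOAD ⇒ load; ctr=3 reg=3
step 5: T1 CAS ⇒ ok; ctr=4 reg=3
step 6: T1 LOAD ⇒ load; ctr=4 reg=4
step 7: T2 CAS ⇒ retry; ctr=4 reg=3
step 8: T2 LOAD ⇒ load; ctr=4 reg=4
step 9: T2 CAS ⇒ ok; ctr=5 reg=4
step 10: T1 CAS ⇒ retry; ctr=5 reg=4
step 11: T3 CAS ⇒ retry; ctr=5 reg=3
step 12: T0 CAS ⇒ retry; ctr=5 reg=3
Flip is step 7.

step = 7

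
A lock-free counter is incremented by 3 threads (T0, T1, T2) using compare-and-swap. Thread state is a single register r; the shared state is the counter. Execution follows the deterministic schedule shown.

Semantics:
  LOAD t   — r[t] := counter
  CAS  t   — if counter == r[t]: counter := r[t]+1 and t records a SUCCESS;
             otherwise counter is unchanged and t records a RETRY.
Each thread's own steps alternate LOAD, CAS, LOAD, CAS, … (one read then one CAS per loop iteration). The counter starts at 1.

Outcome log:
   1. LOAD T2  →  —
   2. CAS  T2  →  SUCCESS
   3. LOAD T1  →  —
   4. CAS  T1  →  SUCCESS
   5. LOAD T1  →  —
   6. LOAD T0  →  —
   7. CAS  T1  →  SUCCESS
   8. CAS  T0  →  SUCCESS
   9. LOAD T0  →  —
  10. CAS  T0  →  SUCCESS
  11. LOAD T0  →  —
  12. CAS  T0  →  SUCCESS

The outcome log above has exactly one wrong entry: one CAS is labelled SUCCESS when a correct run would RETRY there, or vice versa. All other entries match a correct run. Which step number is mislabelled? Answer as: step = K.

step = 8

Re-executing:
1. LOAD T2 → mem=1 r[T2]=1 [LOAD]
2. CAS T2 → mem=2 r[T2]=1 [OK]
3. LOAD T1 → mem=2 r[T1]=2 [LOAD]
4. CAS T1 → mem=3 r[T1]=2 [OK]
5. LOAD T1 → mem=3 r[T1]=3 [LOAD]
6. LOAD T0 → mem=3 r[T0]=3 [LOAD]
7. CAS T1 → mem=4 r[T1]=3 [OK]
8. CAS T0 → mem=4 r[T0]=3 [RETRY]
9. LOAD T0 → mem=4 r[T0]=4 [LOAD]
10. CAS T0 → mem=5 r[T0]=4 [OK]
11. LOAD T0 → mem=5 r[T0]=5 [LOAD]
12. CAS T0 → mem=6 r[T0]=5 [OK]
Mismatch at 8.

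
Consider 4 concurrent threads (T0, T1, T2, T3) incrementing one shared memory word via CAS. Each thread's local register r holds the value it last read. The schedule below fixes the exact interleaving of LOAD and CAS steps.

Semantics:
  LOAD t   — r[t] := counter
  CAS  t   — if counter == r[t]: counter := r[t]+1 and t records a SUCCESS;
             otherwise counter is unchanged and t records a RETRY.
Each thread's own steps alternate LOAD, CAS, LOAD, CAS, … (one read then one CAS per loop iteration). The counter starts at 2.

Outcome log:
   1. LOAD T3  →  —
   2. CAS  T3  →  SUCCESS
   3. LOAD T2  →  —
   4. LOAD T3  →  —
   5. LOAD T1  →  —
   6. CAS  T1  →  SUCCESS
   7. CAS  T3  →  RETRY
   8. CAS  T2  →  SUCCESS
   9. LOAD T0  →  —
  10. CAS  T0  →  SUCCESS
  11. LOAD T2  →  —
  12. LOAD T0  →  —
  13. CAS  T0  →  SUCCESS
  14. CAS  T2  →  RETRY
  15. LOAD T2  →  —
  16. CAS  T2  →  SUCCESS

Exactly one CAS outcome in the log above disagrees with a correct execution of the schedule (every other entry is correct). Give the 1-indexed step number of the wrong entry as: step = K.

Correct run:
[1] T3.load  rd  (counter 2, T3.r 2)
[2] T3.cas  hit  (counter 3, T3.r 2)
[3] T2.load  rd  (counter 3, T2.r 3)
[4] T3.load  rd  (counter 3, T3.r 3)
[5] T1.load  rd  (counter 3, T1.r 3)
[6] T1.cas  hit  (counter 4, T1.r 3)
[7] T3.cas  miss  (counter 4, T3.r 3)
[8] T2.cas  miss  (counter 4, T2.r 3)
[9] T0.load  rd  (counter 4, T0.r 4)
[10] T0.cas  hit  (counter 5, T0.r 4)
[11] T2.load  rd  (counter 5, T2.r 5)
[12] T0.load  rd  (counter 5, T0.r 5)
[13] T0.cas  hit  (counter 6, T0.r 5)
[14] T2.cas  miss  (counter 6, T2.r 5)
[15] T2.load  rd  (counter 6, T2.r 6)
[16] T2.cas  hit  (counter 7, T2.r 6)
Log disagrees first at step 8.

step = 8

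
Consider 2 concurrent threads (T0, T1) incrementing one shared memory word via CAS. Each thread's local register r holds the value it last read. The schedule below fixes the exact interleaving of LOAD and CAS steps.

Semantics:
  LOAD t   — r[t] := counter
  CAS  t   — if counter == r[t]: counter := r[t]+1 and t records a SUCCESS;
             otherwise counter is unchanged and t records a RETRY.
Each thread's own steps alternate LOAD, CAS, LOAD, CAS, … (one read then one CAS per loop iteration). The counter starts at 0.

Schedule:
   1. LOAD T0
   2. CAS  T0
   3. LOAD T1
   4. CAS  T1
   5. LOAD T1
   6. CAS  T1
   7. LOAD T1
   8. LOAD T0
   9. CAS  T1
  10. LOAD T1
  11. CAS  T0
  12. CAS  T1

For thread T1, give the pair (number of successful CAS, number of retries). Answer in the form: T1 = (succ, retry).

T1 = (4, 0)

[1] T0.load  rd  (counter 0, T0.r 0)
[2] T0.cas  hit  (counter 1, T0.r 0)
[3] T1.load  rd  (counter 1, T1.r 1)
[4] T1.cas  hit  (counter 2, T1.r 1)
[5] T1.load  rd  (counter 2, T1.r 2)
[6] T1.cas  hit  (counter 3, T1.r 2)
[7] T1.load  rd  (counter 3, T1.r 3)
[8] T0.load  rd  (counter 3, T0.r 3)
[9] T1.cas  hit  (counter 4, T1.r 3)
[10] T1.load  rd  (counter 4, T1.r 4)
[11] T0.cas  miss  (counter 4, T0.r 3)
[12] T1.cas  hit  (counter 5, T1.r 4)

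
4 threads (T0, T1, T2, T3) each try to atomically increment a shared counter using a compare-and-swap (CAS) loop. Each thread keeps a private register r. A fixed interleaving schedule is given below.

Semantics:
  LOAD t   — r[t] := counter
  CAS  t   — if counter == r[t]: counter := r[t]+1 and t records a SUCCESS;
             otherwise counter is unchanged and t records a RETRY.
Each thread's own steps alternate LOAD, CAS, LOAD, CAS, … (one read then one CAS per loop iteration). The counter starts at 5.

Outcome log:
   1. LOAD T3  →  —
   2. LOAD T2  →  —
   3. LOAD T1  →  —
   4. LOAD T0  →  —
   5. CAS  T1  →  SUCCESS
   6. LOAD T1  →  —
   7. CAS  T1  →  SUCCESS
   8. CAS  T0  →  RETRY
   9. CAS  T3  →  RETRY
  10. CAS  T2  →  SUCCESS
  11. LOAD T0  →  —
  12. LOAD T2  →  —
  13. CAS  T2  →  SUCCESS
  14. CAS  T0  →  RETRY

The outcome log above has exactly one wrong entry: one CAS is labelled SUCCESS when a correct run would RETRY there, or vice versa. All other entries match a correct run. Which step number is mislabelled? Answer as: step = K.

Correct run:
1. LOAD T3 → mem=5 r[T3]=5 [LOAD]
2. LOAD T2 → mem=5 r[T2]=5 [LOAD]
3. LOAD T1 → mem=5 r[T1]=5 [LOAD]
4. LOAD T0 → mem=5 r[T0]=5 [LOAD]
5. CAS T1 → mem=6 r[T1]=5 [OK]
6. LOAD T1 → mem=6 r[T1]=6 [LOAD]
7. CAS T1 → mem=7 r[T1]=6 [OK]
8. CAS T0 → mem=7 r[T0]=5 [RETRY]
9. CAS T3 → mem=7 r[T3]=5 [RETRY]
10. CAS T2 → mem=7 r[T2]=5 [RETRY]
11. LOAD T0 → mem=7 r[T0]=7 [LOAD]
12. LOAD T2 → mem=7 r[T2]=7 [LOAD]
13. CAS T2 → mem=8 r[T2]=7 [OK]
14. CAS T0 → mem=8 r[T0]=7 [RETRY]
Mismatch at 10.

step = 10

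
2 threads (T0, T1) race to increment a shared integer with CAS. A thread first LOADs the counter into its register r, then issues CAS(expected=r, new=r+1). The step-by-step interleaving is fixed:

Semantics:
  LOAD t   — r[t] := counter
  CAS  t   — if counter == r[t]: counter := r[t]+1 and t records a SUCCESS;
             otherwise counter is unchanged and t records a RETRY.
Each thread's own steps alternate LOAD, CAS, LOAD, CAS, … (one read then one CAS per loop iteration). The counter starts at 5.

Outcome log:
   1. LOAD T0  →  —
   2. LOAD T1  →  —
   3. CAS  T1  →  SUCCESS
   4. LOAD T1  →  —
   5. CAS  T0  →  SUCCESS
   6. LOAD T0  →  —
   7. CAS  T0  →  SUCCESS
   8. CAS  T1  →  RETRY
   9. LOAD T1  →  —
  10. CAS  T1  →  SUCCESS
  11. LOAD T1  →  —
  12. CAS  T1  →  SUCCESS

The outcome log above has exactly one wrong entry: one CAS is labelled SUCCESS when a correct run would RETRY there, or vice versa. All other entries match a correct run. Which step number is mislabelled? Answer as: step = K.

Reference trace:
   1) LOAD T0:  M=5  r_T0=5
   2) LOAD T1:  M=5  r_T1=5
   3) CAS  T1:  M=6  r_T1=5 ✓
   4) LOAD T1:  M=6  r_T1=6
   5) CAS  T0:  M=6  r_T0=5 ✗
   6) LOAD T0:  M=6  r_T0=6
   7) CAS  T0:  M=7  r_T0=6 ✓
   8) CAS  T1:  M=7  r_T1=6 ✗
   9) LOAD T1:  M=7  r_T1=7
  10) CAS  T1:  M=8  r_T1=7 ✓
  11) LOAD T1:  M=8  r_T1=8
  12) CAS  T1:  M=9  r_T1=8 ✓
Mismatch at 5.

step = 5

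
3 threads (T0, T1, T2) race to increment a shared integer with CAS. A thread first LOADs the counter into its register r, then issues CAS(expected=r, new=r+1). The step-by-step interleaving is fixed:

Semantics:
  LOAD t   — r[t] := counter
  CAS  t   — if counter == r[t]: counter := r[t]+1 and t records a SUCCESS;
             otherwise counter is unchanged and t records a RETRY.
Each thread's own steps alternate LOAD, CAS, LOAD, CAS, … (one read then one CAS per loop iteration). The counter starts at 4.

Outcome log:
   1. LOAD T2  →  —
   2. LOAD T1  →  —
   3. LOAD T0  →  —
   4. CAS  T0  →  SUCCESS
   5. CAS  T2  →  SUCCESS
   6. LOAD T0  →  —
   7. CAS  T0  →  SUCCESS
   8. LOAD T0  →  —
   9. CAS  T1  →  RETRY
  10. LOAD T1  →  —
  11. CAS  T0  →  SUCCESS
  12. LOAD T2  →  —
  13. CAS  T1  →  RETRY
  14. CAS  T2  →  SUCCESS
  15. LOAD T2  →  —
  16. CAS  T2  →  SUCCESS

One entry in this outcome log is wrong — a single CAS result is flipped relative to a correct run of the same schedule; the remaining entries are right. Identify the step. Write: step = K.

Reference trace:
[1] T2.load  rd  (counter 4, T2.r 4)
[2] T1.load  rd  (counter 4, T1.r 4)
[3] T0.load  rd  (counter 4, T0.r 4)
[4] T0.cas  hit  (counter 5, T0.r 4)
[5] T2.cas  miss  (counter 5, T2.r 4)
[6] T0.load  rd  (counter 5, T0.r 5)
[7] T0.cas  hit  (counter 6, T0.r 5)
[8] T0.load  rd  (counter 6, T0.r 6)
[9] T1.cas  miss  (counter 6, T1.r 4)
[10] T1.load  rd  (counter 6, T1.r 6)
[11] T0.cas  hit  (counter 7, T0.r 6)
[12] T2.load  rd  (counter 7, T2.r 7)
[13] T1.cas  miss  (counter 7, T1.r 6)
[14] T2.cas  hit  (counter 8, T2.r 7)
[15] T2.load  rd  (counter 8, T2.r 8)
[16] T2.cas  hit  (counter 9, T2.r 8)
Mismatch at 5.

step = 5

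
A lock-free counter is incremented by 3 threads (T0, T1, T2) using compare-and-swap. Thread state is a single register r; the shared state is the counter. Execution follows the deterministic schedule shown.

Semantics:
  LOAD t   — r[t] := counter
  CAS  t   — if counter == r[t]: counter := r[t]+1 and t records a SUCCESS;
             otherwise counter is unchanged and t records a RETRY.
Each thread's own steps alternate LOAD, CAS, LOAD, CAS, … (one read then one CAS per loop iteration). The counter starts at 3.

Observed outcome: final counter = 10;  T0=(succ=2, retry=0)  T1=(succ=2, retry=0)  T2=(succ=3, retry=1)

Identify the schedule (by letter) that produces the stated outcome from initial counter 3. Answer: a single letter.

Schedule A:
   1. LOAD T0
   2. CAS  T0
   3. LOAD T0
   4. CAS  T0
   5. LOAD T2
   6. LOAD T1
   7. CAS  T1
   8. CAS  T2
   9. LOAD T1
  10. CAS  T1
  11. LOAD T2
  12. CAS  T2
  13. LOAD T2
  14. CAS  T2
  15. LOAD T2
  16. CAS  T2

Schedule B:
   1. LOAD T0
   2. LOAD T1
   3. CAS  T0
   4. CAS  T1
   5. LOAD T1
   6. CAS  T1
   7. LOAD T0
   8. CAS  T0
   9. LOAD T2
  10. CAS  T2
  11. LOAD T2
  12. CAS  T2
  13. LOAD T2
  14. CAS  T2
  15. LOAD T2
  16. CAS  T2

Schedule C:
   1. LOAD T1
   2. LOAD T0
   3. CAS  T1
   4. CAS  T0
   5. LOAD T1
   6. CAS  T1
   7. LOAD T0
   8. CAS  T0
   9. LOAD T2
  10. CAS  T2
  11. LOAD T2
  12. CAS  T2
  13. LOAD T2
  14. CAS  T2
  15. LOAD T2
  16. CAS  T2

A

Tracing schedule A:
#1 T0 reads 3
#2 T0 CAS(3→4) writes; counter now 4
#3 T0 reads 4
#4 T0 CAS(4→5) writes; counter now 5
#5 T2 reads 5
#6 T1 reads 5
#7 T1 CAS(5→6) writes; counter now 6
#8 T2 CAS(5→6) fails; counter now 6
#9 T1 reads 6
#10 T1 CAS(6→7) writes; counter now 7
#11 T2 reads 7
#12 T2 CAS(7→8) writes; counter now 8
#13 T2 reads 8
#14 T2 CAS(8→9) writes; counter now 9
#15 T2 reads 9
#16 T2 CAS(9→10) writes; counter now 10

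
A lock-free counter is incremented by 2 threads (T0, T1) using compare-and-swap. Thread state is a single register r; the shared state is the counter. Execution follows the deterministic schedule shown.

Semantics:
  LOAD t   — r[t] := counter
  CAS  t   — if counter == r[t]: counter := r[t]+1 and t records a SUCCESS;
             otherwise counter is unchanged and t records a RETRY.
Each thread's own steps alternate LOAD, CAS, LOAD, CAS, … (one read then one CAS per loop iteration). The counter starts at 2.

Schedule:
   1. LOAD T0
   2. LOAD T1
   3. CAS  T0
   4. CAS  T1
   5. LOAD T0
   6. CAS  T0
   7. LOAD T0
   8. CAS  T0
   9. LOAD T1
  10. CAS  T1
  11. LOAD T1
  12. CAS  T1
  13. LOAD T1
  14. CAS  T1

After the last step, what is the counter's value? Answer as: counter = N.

T0 LOAD — after: cnt=2, r=2 — load
T1 LOAD — after: cnt=2, r=2 — load
T0 CAS — after: cnt=3, r=2 — ok
T1 CAS — after: cnt=3, r=2 — retry
T0 LOAD — after: cnt=3, r=3 — load
T0 CAS — after: cnt=4, r=3 — ok
T0 LOAD — after: cnt=4, r=4 — load
T0 CAS — after: cnt=5, r=4 — ok
T1 LOAD — after: cnt=5, r=5 — load
T1 CAS — after: cnt=6, r=5 — ok
T1 LOAD — after: cnt=6, r=6 — load
T1 CAS — after: cnt=7, r=6 — ok
T1 LOAD — after: cnt=7, r=7 — load
T1 CAS — after: cnt=8, r=7 — ok

counter = 8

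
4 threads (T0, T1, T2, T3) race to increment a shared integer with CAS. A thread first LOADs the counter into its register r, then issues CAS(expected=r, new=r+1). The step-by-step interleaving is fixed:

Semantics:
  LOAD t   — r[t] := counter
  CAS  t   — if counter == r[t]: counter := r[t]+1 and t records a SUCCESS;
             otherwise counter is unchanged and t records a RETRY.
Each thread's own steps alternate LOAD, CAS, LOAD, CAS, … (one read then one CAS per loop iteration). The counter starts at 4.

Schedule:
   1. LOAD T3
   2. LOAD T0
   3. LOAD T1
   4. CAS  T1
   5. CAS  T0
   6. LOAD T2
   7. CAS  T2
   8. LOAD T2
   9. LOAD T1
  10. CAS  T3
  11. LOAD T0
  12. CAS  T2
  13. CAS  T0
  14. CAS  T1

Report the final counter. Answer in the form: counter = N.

counter = 7

   1) LOAD T3:  M=4  r_T3=4
   2) LOAD T0:  M=4  r_T0=4
   3) LOAD T1:  M=4  r_T1=4
   4) CAS  T1:  M=5  r_T1=4 ✓
   5) CAS  T0:  M=5  r_T0=4 ✗
   6) LOAD T2:  M=5  r_T2=5
   7) CAS  T2:  M=6  r_T2=5 ✓
   8) LOAD T2:  M=6  r_T2=6
   9) LOAD T1:  M=6  r_T1=6
  10) CAS  T3:  M=6  r_T3=4 ✗
  11) LOAD T0:  M=6  r_T0=6
  12) CAS  T2:  M=7  r_T2=6 ✓
  13) CAS  T0:  M=7  r_T0=6 ✗
  14) CAS  T1:  M=7  r_T1=6 ✗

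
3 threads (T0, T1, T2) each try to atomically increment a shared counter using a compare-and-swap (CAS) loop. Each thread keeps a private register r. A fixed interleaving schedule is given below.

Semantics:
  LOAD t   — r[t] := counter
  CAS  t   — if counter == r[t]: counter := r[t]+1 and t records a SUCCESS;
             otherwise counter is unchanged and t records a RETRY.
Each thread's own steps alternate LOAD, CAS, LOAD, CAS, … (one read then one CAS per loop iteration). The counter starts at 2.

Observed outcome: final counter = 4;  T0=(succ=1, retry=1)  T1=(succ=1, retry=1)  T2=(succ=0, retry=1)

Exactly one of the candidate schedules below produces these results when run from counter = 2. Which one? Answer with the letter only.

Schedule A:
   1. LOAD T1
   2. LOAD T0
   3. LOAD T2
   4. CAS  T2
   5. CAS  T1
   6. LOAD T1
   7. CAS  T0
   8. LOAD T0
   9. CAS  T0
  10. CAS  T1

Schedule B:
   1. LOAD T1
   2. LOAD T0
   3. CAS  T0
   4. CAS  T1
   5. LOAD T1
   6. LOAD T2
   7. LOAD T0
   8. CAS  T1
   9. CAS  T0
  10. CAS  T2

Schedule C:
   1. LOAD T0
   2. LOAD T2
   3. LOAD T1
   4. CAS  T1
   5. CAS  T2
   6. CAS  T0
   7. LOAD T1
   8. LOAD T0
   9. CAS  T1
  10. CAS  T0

B

Simulating candidate B:
#1 T1 reads 2
#2 T0 reads 2
#3 T0 CAS(2→3) writes; counter now 3
#4 T1 CAS(2→3) fails; counter now 3
#5 T1 reads 3
#6 T2 reads 3
#7 T0 reads 3
#8 T1 CAS(3→4) writes; counter now 4
#9 T0 CAS(3→4) fails; counter now 4
#10 T2 CAS(3→4) fails; counter now 4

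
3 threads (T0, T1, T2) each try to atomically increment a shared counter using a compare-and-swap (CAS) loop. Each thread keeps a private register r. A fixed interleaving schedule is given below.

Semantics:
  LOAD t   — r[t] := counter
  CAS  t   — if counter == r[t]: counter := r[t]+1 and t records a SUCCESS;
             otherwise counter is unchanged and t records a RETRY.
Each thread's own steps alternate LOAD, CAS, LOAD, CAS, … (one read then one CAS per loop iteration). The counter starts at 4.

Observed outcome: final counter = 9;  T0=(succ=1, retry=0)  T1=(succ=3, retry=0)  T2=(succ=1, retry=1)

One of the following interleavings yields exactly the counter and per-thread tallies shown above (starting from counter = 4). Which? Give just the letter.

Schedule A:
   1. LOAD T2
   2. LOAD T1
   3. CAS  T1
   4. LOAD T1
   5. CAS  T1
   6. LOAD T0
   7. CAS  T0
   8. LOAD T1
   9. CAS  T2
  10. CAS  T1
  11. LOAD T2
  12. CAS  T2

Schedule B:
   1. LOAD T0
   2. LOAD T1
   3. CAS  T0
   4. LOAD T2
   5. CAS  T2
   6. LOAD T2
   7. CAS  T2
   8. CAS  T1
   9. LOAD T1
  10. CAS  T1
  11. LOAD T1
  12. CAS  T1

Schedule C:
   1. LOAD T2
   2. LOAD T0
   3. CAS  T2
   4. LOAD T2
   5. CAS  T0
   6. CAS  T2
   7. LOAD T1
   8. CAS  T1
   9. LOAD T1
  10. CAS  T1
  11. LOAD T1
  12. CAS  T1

Simulating candidate A:
1. LOAD T2 → mem=4 r[T2]=4 [LOAD]
2. LOAD T1 → mem=4 r[T1]=4 [LOAD]
3. CAS T1 → mem=5 r[T1]=4 [OK]
4. LOAD T1 → mem=5 r[T1]=5 [LOAD]
5. CAS T1 → mem=6 r[T1]=5 [OK]
6. LOAD T0 → mem=6 r[T0]=6 [LOAD]
7. CAS T0 → mem=7 r[T0]=6 [OK]
8. LOAD T1 → mem=7 r[T1]=7 [LOAD]
9. CAS T2 → mem=7 r[T2]=4 [RETRY]
10. CAS T1 → mem=8 r[T1]=7 [OK]
11. LOAD T2 → mem=8 r[T2]=8 [LOAD]
12. CAS T2 → mem=9 r[T2]=8 [OK]

A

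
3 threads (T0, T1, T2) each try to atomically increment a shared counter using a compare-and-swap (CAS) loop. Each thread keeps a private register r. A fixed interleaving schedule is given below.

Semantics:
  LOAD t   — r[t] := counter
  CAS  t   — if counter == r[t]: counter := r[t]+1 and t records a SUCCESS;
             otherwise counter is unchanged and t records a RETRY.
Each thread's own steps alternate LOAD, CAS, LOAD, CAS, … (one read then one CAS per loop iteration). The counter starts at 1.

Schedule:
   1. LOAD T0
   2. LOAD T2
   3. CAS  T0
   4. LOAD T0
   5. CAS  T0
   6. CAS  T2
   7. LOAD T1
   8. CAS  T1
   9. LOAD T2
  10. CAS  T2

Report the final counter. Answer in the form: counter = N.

counter = 5

T0 LOAD — after: cnt=1, r=1 — load
T2 LOAD — after: cnt=1, r=1 — load
T0 CAS — after: cnt=2, r=1 — ok
T0 LOAD — after: cnt=2, r=2 — load
T0 CAS — after: cnt=3, r=2 — ok
T2 CAS — after: cnt=3, r=1 — retry
T1 LOAD — after: cnt=3, r=3 — load
T1 CAS — after: cnt=4, r=3 — ok
T2 LOAD — after: cnt=4, r=4 — load
T2 CAS — after: cnt=5, r=4 — ok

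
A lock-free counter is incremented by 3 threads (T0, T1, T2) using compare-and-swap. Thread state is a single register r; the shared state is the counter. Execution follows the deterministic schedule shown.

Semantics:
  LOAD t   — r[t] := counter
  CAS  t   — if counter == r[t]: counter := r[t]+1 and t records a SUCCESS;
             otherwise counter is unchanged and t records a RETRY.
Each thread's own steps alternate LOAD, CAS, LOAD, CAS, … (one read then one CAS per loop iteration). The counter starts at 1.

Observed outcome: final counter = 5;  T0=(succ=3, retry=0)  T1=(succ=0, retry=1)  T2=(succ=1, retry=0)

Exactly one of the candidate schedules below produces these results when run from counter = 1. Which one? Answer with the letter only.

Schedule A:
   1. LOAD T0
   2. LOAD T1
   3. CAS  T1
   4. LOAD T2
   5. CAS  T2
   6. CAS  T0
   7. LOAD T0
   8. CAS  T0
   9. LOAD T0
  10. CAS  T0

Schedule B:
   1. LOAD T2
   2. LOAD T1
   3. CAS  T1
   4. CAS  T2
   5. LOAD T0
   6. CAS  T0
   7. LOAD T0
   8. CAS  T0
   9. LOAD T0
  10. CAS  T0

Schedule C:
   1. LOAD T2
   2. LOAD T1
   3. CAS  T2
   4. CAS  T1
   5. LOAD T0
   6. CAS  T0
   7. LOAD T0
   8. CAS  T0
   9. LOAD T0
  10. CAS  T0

C

Simulating candidate C:
step 1: T2 LOAD ⇒ load; ctr=1 reg=1
step 2: T1 LOAD ⇒ load; ctr=1 reg=1
step 3: T2 CAS ⇒ ok; ctr=2 reg=1
step 4: T1 CAS ⇒ retry; ctr=2 reg=1
step 5: T0 LOAD ⇒ load; ctr=2 reg=2
step 6: T0 CAS ⇒ ok; ctr=3 reg=2
step 7: T0 LOAD ⇒ load; ctr=3 reg=3
step 8: T0 CAS ⇒ ok; ctr=4 reg=3
step 9: T0 LOAD ⇒ load; ctr=4 reg=4
step 10: T0 CAS ⇒ ok; ctr=5 reg=4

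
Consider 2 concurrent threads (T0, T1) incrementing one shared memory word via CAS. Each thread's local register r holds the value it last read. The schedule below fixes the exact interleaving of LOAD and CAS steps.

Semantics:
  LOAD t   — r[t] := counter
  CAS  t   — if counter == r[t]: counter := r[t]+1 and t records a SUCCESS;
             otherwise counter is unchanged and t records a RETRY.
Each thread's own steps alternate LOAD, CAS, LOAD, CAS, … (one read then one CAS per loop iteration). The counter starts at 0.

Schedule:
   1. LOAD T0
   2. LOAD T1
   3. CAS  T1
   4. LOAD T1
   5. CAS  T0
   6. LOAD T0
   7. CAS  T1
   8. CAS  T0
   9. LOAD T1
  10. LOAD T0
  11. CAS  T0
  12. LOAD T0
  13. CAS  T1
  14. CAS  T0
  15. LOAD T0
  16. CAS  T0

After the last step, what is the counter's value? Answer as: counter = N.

1. LOAD T0 → mem=0 r[T0]=0 [LOAD]
2. LOAD T1 → mem=0 r[T1]=0 [LOAD]
3. CAS T1 → mem=1 r[T1]=0 [OK]
4. LOAD T1 → mem=1 r[T1]=1 [LOAD]
5. CAS T0 → mem=1 r[T0]=0 [RETRY]
6. LOAD T0 → mem=1 r[T0]=1 [LOAD]
7. CAS T1 → mem=2 r[T1]=1 [OK]
8. CAS T0 → mem=2 r[T0]=1 [RETRY]
9. LOAD T1 → mem=2 r[T1]=2 [LOAD]
10. LOAD T0 → mem=2 r[T0]=2 [LOAD]
11. CAS T0 → mem=3 r[T0]=2 [OK]
12. LOAD T0 → mem=3 r[T0]=3 [LOAD]
13. CAS T1 → mem=3 r[T1]=2 [RETRY]
14. CAS T0 → mem=4 r[T0]=3 [OK]
15. LOAD T0 → mem=4 r[T0]=4 [LOAD]
16. CAS T0 → mem=5 r[T0]=4 [OK]

counter = 5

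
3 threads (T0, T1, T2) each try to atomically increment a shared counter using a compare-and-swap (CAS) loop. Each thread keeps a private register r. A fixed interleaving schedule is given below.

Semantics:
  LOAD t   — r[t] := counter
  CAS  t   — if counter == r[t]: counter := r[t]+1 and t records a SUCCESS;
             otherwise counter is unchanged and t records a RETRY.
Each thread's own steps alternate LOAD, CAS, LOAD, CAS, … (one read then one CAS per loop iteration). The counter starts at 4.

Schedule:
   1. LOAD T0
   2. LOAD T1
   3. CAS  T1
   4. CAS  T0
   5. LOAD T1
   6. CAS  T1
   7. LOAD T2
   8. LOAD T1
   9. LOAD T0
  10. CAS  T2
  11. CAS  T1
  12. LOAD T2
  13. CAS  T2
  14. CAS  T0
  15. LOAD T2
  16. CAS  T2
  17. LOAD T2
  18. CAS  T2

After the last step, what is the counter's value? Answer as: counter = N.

counter = 10

#1 T0 reads 4
#2 T1 reads 4
#3 T1 CAS(4→5) writes; counter now 5
#4 T0 CAS(4→5) fails; counter now 5
#5 T1 reads 5
#6 T1 CAS(5→6) writes; counter now 6
#7 T2 reads 6
#8 T1 reads 6
#9 T0 reads 6
#10 T2 CAS(6→7) writes; counter now 7
#11 T1 CAS(6→7) fails; counter now 7
#12 T2 reads 7
#13 T2 CAS(7→8) writes; counter now 8
#14 T0 CAS(6→7) fails; counter now 8
#15 T2 reads 8
#16 T2 CAS(8→9) writes; counter now 9
#17 T2 reads 9
#18 T2 CAS(9→10) writes; counter now 10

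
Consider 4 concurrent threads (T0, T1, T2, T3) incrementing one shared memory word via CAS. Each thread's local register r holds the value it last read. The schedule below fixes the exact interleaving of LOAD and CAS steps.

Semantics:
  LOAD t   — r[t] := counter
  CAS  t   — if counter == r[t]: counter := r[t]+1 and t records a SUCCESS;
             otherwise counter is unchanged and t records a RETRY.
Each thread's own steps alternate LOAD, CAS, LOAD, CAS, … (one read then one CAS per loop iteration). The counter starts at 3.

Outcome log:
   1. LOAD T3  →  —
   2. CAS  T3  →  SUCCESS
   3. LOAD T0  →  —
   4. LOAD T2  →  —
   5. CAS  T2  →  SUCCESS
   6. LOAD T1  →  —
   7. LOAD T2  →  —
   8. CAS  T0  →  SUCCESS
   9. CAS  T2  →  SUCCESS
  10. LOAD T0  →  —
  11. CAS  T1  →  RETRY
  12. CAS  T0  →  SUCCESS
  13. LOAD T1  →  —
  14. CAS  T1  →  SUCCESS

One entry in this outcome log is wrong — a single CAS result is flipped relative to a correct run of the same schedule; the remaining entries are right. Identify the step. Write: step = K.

Correct run:
1. LOAD T3 → mem=3 r[T3]=3 [LOAD]
2. CAS T3 → mem=4 r[T3]=3 [OK]
3. LOAD T0 → mem=4 r[T0]=4 [LOAD]
4. LOAD T2 → mem=4 r[T2]=4 [LOAD]
5. CAS T2 → mem=5 r[T2]=4 [OK]
6. LOAD T1 → mem=5 r[T1]=5 [LOAD]
7. LOAD T2 → mem=5 r[T2]=5 [LOAD]
8. CAS T0 → mem=5 r[T0]=4 [RETRY]
9. CAS T2 → mem=6 r[T2]=5 [OK]
10. LOAD T0 → mem=6 r[T0]=6 [LOAD]
11. CAS T1 → mem=6 r[T1]=5 [RETRY]
12. CAS T0 → mem=7 r[T0]=6 [OK]
13. LOAD T1 → mem=7 r[T1]=7 [LOAD]
14. CAS T1 → mem=8 r[T1]=7 [OK]
Flip is step 8.

step = 8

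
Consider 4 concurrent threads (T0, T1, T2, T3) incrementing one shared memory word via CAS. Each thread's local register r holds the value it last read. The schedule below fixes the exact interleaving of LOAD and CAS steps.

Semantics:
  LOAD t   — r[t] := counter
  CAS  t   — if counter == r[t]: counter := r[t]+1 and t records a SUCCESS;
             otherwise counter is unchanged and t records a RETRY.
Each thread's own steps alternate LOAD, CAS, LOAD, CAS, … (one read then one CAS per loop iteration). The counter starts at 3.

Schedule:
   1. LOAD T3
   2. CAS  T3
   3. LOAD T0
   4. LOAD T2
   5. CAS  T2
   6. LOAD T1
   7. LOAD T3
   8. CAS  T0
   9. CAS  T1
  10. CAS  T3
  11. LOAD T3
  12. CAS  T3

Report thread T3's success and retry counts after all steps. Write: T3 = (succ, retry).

T3 = (2, 1)

step 1: T3 LOAD ⇒ load; ctr=3 reg=3
step 2: T3 CAS ⇒ ok; ctr=4 reg=3
step 3: T0 LOAD ⇒ load; ctr=4 reg=4
step 4: T2 LOAD ⇒ load; ctr=4 reg=4
step 5: T2 CAS ⇒ ok; ctr=5 reg=4
step 6: T1 LOAD ⇒ load; ctr=5 reg=5
step 7: T3 LOAD ⇒ load; ctr=5 reg=5
step 8: T0 CAS ⇒ retry; ctr=5 reg=4
step 9: T1 CAS ⇒ ok; ctr=6 reg=5
step 10: T3 CAS ⇒ retry; ctr=6 reg=5
step 11: T3 LOAD ⇒ load; ctr=6 reg=6
step 12: T3 CAS ⇒ ok; ctr=7 reg=6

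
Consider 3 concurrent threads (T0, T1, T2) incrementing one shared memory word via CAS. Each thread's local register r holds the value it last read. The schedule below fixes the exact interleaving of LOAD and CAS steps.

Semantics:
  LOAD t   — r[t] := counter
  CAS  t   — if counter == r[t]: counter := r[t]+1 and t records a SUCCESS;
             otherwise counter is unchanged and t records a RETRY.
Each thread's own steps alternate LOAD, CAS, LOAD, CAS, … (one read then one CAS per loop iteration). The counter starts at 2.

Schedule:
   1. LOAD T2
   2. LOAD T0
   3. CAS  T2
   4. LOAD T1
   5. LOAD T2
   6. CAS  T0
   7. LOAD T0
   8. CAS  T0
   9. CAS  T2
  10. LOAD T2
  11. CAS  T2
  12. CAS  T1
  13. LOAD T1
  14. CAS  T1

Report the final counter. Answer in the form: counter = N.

T2 LOAD — after: cnt=2, r=2 — load
T0 LOAD — after: cnt=2, r=2 — load
T2 CAS — after: cnt=3, r=2 — ok
T1 LOAD — after: cnt=3, r=3 — load
T2 LOAD — after: cnt=3, r=3 — load
T0 CAS — after: cnt=3, r=2 — retry
T0 LOAD — after: cnt=3, r=3 — load
T0 CAS — after: cnt=4, r=3 — ok
T2 CAS — after: cnt=4, r=3 — retry
T2 LOAD — after: cnt=4, r=4 — load
T2 CAS — after: cnt=5, r=4 — ok
T1 CAS — after: cnt=5, r=3 — retry
T1 LOAD — after: cnt=5, r=5 — load
T1 CAS — after: cnt=6, r=5 — ok

counter = 6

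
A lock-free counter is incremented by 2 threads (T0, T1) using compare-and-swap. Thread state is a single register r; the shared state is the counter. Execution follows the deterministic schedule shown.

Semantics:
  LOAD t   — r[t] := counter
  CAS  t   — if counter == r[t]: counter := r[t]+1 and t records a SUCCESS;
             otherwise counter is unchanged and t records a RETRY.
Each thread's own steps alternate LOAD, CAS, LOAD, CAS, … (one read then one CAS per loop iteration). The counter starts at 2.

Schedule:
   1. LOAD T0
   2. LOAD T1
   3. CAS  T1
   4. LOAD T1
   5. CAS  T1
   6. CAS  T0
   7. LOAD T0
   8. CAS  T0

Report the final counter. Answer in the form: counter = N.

counter = 5

step 1: T0 LOAD ⇒ load; ctr=2 reg=2
step 2: T1 LOAD ⇒ load; ctr=2 reg=2
step 3: T1 CAS ⇒ ok; ctr=3 reg=2
step 4: T1 LOAD ⇒ load; ctr=3 reg=3
step 5: T1 CAS ⇒ ok; ctr=4 reg=3
step 6: T0 CAS ⇒ retry; ctr=4 reg=2
step 7: T0 LOAD ⇒ load; ctr=4 reg=4
step 8: T0 CAS ⇒ ok; ctr=5 reg=4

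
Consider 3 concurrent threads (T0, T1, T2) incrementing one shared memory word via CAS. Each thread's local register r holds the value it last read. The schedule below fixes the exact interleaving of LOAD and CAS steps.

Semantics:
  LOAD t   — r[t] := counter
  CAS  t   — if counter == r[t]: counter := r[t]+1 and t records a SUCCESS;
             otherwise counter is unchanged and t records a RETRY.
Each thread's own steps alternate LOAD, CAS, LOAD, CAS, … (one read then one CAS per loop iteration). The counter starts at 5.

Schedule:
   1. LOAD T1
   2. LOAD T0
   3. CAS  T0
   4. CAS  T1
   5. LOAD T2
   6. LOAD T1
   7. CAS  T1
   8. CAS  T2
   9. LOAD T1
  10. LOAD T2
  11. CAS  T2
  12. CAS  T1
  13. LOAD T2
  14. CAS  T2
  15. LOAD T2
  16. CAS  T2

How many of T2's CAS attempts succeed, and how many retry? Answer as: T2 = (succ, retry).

T2 = (3, 1)

#1 T1 reads 5
#2 T0 reads 5
#3 T0 CAS(5→6) writes; counter now 6
#4 T1 CAS(5→6) fails; counter now 6
#5 T2 reads 6
#6 T1 reads 6
#7 T1 CAS(6→7) writes; counter now 7
#8 T2 CAS(6→7) fails; counter now 7
#9 T1 reads 7
#10 T2 reads 7
#11 T2 CAS(7→8) writes; counter now 8
#12 T1 CAS(7→8) fails; counter now 8
#13 T2 reads 8
#14 T2 CAS(8→9) writes; counter now 9
#15 T2 reads 9
#16 T2 CAS(9→10) writes; counter now 10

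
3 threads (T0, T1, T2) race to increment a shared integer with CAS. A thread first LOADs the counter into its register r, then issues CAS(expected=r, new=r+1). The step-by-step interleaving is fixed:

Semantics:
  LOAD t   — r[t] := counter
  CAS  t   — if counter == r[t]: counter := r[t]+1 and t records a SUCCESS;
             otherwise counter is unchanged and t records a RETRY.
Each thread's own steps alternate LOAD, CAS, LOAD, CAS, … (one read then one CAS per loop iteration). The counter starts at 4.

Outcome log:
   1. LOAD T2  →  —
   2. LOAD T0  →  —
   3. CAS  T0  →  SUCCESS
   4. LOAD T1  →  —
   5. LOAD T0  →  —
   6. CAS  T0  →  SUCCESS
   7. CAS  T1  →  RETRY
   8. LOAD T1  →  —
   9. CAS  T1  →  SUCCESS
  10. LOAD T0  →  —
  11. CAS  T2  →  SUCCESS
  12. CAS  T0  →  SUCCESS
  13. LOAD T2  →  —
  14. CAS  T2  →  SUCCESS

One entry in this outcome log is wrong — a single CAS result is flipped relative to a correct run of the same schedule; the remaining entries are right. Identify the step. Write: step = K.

step = 11

Reference trace:
1. LOAD T2 → mem=4 r[T2]=4 [LOAD]
2. LOAD T0 → mem=4 r[T0]=4 [LOAD]
3. CAS T0 → mem=5 r[T0]=4 [OK]
4. LOAD T1 → mem=5 r[T1]=5 [LOAD]
5. LOAD T0 → mem=5 r[T0]=5 [LOAD]
6. CAS T0 → mem=6 r[T0]=5 [OK]
7. CAS T1 → mem=6 r[T1]=5 [RETRY]
8. LOAD T1 → mem=6 r[T1]=6 [LOAD]
9. CAS T1 → mem=7 r[T1]=6 [OK]
10. LOAD T0 → mem=7 r[T0]=7 [LOAD]
11. CAS T2 → mem=7 r[T2]=4 [RETRY]
12. CAS T0 → mem=8 r[T0]=7 [OK]
13. LOAD T2 → mem=8 r[T2]=8 [LOAD]
14. CAS T2 → mem=9 r[T2]=8 [OK]
Log disagrees first at step 11.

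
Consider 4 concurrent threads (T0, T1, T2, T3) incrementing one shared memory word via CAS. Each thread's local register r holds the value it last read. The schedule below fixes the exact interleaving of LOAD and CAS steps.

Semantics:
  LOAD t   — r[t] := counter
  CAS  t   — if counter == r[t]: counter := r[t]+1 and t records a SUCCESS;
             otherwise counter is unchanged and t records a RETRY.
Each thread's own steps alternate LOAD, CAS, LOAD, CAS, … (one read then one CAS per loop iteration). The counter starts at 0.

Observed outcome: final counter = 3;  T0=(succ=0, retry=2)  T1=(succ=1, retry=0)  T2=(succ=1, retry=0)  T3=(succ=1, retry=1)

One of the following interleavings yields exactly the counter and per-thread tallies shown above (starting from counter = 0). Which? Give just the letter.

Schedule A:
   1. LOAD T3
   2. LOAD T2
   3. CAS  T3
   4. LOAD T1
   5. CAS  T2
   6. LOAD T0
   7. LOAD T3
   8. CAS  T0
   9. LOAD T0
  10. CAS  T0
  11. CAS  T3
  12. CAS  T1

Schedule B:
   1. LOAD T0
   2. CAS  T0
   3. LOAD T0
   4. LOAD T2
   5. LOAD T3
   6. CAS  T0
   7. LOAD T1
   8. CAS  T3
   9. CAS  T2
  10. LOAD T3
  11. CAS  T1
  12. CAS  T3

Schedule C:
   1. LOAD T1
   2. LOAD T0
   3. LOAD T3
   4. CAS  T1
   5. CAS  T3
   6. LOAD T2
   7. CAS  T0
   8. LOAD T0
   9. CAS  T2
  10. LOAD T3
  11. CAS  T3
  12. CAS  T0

Run C:
#1 T1 reads 0
#2 T0 reads 0
#3 T3 reads 0
#4 T1 CAS(0→1) writes; counter now 1
#5 T3 CAS(0→1) fails; counter now 1
#6 T2 reads 1
#7 T0 CAS(0→1) fails; counter now 1
#8 T0 reads 1
#9 T2 CAS(1→2) writes; counter now 2
#10 T3 reads 2
#11 T3 CAS(2→3) writes; counter now 3
#12 T0 CAS(1→2) fails; counter now 3

C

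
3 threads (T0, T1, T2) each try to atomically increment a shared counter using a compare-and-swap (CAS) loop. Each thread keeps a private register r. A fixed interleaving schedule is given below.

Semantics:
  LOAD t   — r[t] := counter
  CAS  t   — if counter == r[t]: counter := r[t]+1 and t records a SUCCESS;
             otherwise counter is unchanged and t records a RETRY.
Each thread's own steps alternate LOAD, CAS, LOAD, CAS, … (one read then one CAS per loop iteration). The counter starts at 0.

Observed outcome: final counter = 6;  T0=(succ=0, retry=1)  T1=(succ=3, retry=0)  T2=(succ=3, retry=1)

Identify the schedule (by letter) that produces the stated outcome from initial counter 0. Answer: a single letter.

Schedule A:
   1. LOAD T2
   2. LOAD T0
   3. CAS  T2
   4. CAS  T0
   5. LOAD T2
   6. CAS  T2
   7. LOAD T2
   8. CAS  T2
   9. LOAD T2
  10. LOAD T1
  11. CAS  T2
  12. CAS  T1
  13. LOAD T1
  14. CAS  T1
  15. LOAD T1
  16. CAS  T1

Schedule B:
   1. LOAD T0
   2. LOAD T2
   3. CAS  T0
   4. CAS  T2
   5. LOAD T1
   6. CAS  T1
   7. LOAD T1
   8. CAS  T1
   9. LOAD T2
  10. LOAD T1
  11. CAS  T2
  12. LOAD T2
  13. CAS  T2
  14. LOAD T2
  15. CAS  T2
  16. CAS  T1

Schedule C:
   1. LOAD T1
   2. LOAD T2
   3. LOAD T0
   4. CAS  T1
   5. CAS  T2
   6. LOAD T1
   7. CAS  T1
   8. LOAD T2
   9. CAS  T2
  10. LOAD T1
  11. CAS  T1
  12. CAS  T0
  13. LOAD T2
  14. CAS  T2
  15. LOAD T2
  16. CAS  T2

C

Tracing schedule C:
T1 LOAD — after: cnt=0, r=0 — load
T2 LOAD — after: cnt=0, r=0 — load
T0 LOAD — after: cnt=0, r=0 — load
T1 CAS — after: cnt=1, r=0 — ok
T2 CAS — after: cnt=1, r=0 — retry
T1 LOAD — after: cnt=1, r=1 — load
T1 CAS — after: cnt=2, r=1 — ok
T2 LOAD — after: cnt=2, r=2 — load
T2 CAS — after: cnt=3, r=2 — ok
T1 LOAD — after: cnt=3, r=3 — load
T1 CAS — after: cnt=4, r=3 — ok
T0 CAS — after: cnt=4, r=0 — retry
T2 LOAD — after: cnt=4, r=4 — load
T2 CAS — after: cnt=5, r=4 — ok
T2 LOAD — after: cnt=5, r=5 — load
T2 CAS — after: cnt=6, r=5 — ok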